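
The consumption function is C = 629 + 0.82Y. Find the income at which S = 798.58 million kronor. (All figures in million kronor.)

S = Y − C = -629 + 0.18Y
-629 + 0.18Y = 798.58, so 0.18Y = 1427.58 and Y = 7931

Y = 7931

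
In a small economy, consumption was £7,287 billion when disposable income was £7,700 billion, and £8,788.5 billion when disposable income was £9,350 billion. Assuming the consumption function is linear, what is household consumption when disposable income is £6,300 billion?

MPC = (8788.5 − 7287)/(9350 − 7700) = 1501.5/1650 = 0.91
a = 7287 − 0.91(7700) = 7287 − 7007 = 280
C = 280 + 0.91(6300) = 280 + 5733 = 6013

C = 6013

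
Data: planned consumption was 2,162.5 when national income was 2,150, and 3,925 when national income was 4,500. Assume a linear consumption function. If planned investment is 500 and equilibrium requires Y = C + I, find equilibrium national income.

Y = 4200

MPC = (3925 − 2162.5)/(4500 − 2150) = 1762.5/2350 = 0.75
a = 2162.5 − 0.75(2150) = 550
Equilibrium: Y = 550 + 0.75Y + 500
0.25Y = 1050, so Y = 1050/0.25 = 4200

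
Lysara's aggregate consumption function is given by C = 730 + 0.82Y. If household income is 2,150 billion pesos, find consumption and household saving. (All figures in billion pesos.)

C = 2493; S = -343

C = 730 + 0.82(2150) = 730 + 1763 = 2493
S = Y − C = 2150 − 2493 = -343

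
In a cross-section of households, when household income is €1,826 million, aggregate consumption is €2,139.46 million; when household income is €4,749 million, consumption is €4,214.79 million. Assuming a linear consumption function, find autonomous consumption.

a = 843

MPC = ΔC/ΔY = (4214.79 − 2139.46)/(4749 − 1826) = 2075.33/2923 = 0.71
a = C − MPC·Y = 2139.46 − 0.71(1826) = 2139.46 − 1296.46 = 843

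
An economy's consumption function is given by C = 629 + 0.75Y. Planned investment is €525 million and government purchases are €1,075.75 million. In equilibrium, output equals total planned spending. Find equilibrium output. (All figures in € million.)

Y = C + I + G = 629 + 0.75Y + 525 + 1075.75
Y − 0.75Y = 2229.75
0.25Y = 2229.75, so Y = 2229.75/0.25 = 8919

Y = 8919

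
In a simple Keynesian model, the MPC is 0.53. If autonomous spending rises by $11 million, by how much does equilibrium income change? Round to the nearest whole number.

ΔY ≈ 23

The multiplier is 1/(1 − MPC) = 1/0.47.
ΔY = 11/0.47 = 23.40 ≈ 23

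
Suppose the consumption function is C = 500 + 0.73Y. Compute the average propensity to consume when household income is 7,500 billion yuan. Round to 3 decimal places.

APC = 0.797

C = 500 + 0.73(7500) = 5975
APC = C/Y = 5975/7500 = 0.797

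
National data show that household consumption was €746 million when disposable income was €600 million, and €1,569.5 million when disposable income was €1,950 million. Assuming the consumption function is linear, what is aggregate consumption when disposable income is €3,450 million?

C = 2484.5

MPC = (1569.5 − 746)/(1950 − 600) = 823.5/1350 = 0.61
a = 746 − 0.61(600) = 746 − 366 = 380
C = 380 + 0.61(3450) = 380 + 2104.5 = 2484.5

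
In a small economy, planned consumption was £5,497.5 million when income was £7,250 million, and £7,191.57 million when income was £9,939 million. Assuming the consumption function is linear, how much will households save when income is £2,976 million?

MPC = (7191.57 − 5497.5)/(9939 − 7250) = 1694.07/2689 = 0.63
a = 5497.5 − 0.63(7250) = 5497.5 − 4567.5 = 930
C = 930 + 0.63(2976) = 2804.88
S = 2976 − 2804.88 = 171.12

S = 171.12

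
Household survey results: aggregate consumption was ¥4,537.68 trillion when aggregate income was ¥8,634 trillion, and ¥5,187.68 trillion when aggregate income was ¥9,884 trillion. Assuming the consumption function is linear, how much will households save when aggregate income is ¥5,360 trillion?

MPC = (5187.68 − 4537.68)/(9884 − 8634) = 650/1250 = 0.52
a = 4537.68 − 0.52(8634) = 4537.68 − 4489.68 = 48
C = 48 + 0.52(5360) = 2835.2
S = 5360 − 2835.2 = 2524.8

S = 2524.8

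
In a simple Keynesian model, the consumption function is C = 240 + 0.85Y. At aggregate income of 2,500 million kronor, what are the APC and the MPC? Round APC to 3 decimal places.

APC = 0.946; MPC = 0.85

MPC = 0.85 (the slope of the consumption function)
C = 240 + 0.85(2500) = 2365, so APC = 2365/2500 = 0.946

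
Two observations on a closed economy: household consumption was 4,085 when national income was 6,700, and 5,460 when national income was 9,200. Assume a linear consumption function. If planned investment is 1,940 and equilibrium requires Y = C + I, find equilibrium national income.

MPC = (5460 − 4085)/(9200 − 6700) = 1375/2500 = 0.55
a = 4085 − 0.55(6700) = 400
Equilibrium: Y = 400 + 0.55Y + 1940
0.45Y = 2340, so Y = 2340/0.45 = 5200

Y = 5200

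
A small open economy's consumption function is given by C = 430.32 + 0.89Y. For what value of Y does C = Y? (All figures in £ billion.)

Y = 3912

At break-even, C = Y: 430.32 + 0.89Y = Y
0.11Y = 430.32, so Y = 430.32/0.11 = 3912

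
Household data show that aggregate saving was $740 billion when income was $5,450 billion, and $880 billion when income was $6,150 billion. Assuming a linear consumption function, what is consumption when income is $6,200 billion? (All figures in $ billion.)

MPS = ΔS/ΔY = (880 − 740)/(6150 − 5450) = 140/700 = 0.2
MPC = 1 − MPS = 0.8
Autonomous saving = 740 − 0.2(5450) = -350, so a = 350
C = 350 + 0.8(6200) = 350 + 4960 = 5310

C = 5310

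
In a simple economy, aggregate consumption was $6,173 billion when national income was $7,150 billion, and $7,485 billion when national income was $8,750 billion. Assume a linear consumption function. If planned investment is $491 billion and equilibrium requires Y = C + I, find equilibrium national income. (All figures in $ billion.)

MPC = (7485 − 6173)/(8750 − 7150) = 1312/1600 = 0.82
a = 6173 − 0.82(7150) = 310
Equilibrium: Y = 310 + 0.82Y + 491
0.18Y = 801, so Y = 801/0.18 = 4450

Y = 4450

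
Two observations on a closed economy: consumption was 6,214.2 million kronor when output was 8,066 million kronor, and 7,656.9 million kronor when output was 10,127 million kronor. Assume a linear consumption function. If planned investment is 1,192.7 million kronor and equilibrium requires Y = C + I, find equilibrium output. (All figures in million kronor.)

Y = 5869

MPC = (7656.9 − 6214.2)/(10127 − 8066) = 1442.7/2061 = 0.7
a = 6214.2 − 0.7(8066) = 568
Equilibrium: Y = 568 + 0.7Y + 1192.7
0.3Y = 1760.7, so Y = 1760.7/0.3 = 5869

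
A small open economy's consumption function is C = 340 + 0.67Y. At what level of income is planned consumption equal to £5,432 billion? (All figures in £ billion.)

Y = 7600

340 + 0.67Y = 5432
0.67Y = 5092, so Y = 5092/0.67 = 7600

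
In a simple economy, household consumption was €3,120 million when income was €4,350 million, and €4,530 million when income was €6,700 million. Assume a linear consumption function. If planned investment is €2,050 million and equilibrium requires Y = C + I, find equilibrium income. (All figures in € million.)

Y = 6400

MPC = (4530 − 3120)/(6700 − 4350) = 1410/2350 = 0.6
a = 3120 − 0.6(4350) = 510
Equilibrium: Y = 510 + 0.6Y + 2050
0.4Y = 2560, so Y = 2560/0.4 = 6400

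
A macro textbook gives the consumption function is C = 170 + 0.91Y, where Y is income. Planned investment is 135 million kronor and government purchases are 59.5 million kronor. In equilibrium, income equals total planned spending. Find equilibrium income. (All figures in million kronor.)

Y = 4050

Y = C + I + G = 170 + 0.91Y + 135 + 59.5
Y − 0.91Y = 364.5
0.09Y = 364.5, so Y = 364.5/0.09 = 4050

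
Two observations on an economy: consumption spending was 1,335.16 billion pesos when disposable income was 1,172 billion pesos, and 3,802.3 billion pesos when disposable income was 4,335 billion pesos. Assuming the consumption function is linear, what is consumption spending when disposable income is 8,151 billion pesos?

C = 6778.78

MPC = (3802.3 − 1335.16)/(4335 − 1172) = 2467.14/3163 = 0.78
a = 1335.16 − 0.78(1172) = 1335.16 − 914.16 = 421
C = 421 + 0.78(8151) = 421 + 6357.78 = 6778.78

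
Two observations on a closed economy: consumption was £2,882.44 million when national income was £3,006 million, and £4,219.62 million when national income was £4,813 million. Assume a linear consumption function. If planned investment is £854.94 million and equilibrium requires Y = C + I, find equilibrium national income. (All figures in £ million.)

Y = 5819

MPC = (4219.62 − 2882.44)/(4813 − 3006) = 1337.18/1807 = 0.74
a = 2882.44 − 0.74(3006) = 658
Equilibrium: Y = 658 + 0.74Y + 854.94
0.26Y = 1512.94, so Y = 1512.94/0.26 = 5819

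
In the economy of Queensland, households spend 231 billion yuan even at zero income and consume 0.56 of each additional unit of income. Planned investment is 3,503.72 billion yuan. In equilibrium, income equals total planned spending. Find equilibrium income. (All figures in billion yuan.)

Y = 8488

Y = C + I = 231 + 0.56Y + 3503.72
Y − 0.56Y = 3734.72
0.44Y = 3734.72, so Y = 3734.72/0.44 = 8488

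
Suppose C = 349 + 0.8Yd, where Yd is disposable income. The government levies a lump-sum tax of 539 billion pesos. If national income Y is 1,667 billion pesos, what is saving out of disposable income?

S = -123.4

Yd = Y − T = 1667 − 539 = 1128
C = 349 + 0.8(1128) = 349 + 902.4 = 1251.4
S = Yd − C = 1128 − 1251.4 = -123.4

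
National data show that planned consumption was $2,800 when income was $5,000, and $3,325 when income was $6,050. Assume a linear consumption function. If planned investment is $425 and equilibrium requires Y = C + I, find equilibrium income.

Y = 1450

MPC = (3325 − 2800)/(6050 − 5000) = 525/1050 = 0.5
a = 2800 − 0.5(5000) = 300
Equilibrium: Y = 300 + 0.5Y + 425
0.5Y = 725, so Y = 725/0.5 = 1450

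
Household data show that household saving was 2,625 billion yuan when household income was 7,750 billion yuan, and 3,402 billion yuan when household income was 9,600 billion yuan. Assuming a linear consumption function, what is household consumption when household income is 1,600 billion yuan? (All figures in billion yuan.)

MPS = ΔS/ΔY = (3402 − 2625)/(9600 − 7750) = 777/1850 = 0.42
MPC = 1 − MPS = 0.58
Autonomous saving = 2625 − 0.42(7750) = -630, so a = 630
C = 630 + 0.58(1600) = 630 + 928 = 1558

C = 1558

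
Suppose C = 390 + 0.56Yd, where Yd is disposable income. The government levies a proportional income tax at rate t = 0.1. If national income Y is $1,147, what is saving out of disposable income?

Yd = (1 − 0.1)(1147) = 0.9(1147) = 1032.3
C = 390 + 0.56(1032.3) = 390 + 578.088 = 968.088
S = Yd − C = 1032.3 − 968.088 = 64.212

S = 64.212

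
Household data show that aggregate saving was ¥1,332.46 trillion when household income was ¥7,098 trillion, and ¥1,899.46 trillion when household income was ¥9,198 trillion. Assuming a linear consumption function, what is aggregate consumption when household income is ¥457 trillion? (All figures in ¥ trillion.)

C = 917.61

MPS = ΔS/ΔY = (1899.46 − 1332.46)/(9198 − 7098) = 567/2100 = 0.27
MPC = 1 − MPS = 0.73
Autonomous saving = 1332.46 − 0.27(7098) = -584, so a = 584
C = 584 + 0.73(457) = 584 + 333.61 = 917.61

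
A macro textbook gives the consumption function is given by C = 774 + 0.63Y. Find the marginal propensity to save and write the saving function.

MPS = 0.37; S = -774 + 0.37Y

MPS = 1 − MPC = 1 − 0.63 = 0.37
S = Y − C = -774 + 0.37Y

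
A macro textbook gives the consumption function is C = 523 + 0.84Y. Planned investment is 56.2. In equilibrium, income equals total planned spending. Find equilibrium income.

Y = C + I = 523 + 0.84Y + 56.2
Y − 0.84Y = 579.2
0.16Y = 579.2, so Y = 579.2/0.16 = 3620

Y = 3620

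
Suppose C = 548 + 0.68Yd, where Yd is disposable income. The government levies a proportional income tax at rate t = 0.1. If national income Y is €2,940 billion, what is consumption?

C = 2347.28

Yd = (1 − 0.1)(2940) = 0.9(2940) = 2646
C = 548 + 0.68(2646) = 548 + 1799.28 = 2347.28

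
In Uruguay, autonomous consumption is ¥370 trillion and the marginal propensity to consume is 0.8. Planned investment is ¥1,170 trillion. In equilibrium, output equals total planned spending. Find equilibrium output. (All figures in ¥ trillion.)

Y = C + I = 370 + 0.8Y + 1170
Y − 0.8Y = 1540
0.2Y = 1540, so Y = 1540/0.2 = 7700

Y = 7700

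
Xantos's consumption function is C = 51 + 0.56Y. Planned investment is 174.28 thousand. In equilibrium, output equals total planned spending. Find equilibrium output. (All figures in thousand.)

Y = 512

Y = C + I = 51 + 0.56Y + 174.28
Y − 0.56Y = 225.28
0.44Y = 225.28, so Y = 225.28/0.44 = 512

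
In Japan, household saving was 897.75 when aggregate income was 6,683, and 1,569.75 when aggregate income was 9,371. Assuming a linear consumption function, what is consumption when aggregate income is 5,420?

MPS = ΔS/ΔY = (1569.75 − 897.75)/(9371 − 6683) = 672/2688 = 0.25
MPC = 1 − MPS = 0.75
Autonomous saving = 897.75 − 0.25(6683) = -773, so a = 773
C = 773 + 0.75(5420) = 773 + 4065 = 4838

C = 4838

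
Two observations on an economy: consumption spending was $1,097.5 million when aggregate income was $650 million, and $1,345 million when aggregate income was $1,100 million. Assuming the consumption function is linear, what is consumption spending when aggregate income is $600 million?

MPC = (1345 − 1097.5)/(1100 − 650) = 247.5/450 = 0.55
a = 1097.5 − 0.55(650) = 1097.5 − 357.5 = 740
C = 740 + 0.55(600) = 740 + 330 = 1070

C = 1070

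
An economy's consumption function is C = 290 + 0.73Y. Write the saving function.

S = Y − C = Y − (290 + 0.73Y) = -290 + (1 − 0.73)Y

S = -290 + 0.27Y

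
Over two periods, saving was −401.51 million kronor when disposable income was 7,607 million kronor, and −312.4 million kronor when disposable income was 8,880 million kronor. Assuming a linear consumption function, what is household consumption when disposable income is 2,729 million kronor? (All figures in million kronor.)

C = 3471.97

MPS = ΔS/ΔY = (-312.4 − (-401.51))/(8880 − 7607) = 89.11/1273 = 0.07
MPC = 1 − MPS = 0.93
Autonomous saving = -401.51 − 0.07(7607) = -934, so a = 934
C = 934 + 0.93(2729) = 934 + 2537.97 = 3471.97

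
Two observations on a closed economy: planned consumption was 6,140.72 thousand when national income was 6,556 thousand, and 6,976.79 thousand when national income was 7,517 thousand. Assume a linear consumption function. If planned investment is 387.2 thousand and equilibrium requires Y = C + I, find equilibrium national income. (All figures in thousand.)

Y = 6340

MPC = (6976.79 − 6140.72)/(7517 − 6556) = 836.07/961 = 0.87
a = 6140.72 − 0.87(6556) = 437
Equilibrium: Y = 437 + 0.87Y + 387.2
0.13Y = 824.2, so Y = 824.2/0.13 = 6340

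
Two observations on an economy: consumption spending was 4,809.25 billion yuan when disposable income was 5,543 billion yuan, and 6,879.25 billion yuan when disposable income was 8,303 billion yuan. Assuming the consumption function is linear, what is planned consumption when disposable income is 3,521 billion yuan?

C = 3292.75

MPC = (6879.25 − 4809.25)/(8303 − 5543) = 2070/2760 = 0.75
a = 4809.25 − 0.75(5543) = 4809.25 − 4157.25 = 652
C = 652 + 0.75(3521) = 652 + 2640.75 = 3292.75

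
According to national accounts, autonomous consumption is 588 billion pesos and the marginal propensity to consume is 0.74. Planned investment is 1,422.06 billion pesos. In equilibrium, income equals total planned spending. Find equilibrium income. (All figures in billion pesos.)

Y = 7731

Y = C + I = 588 + 0.74Y + 1422.06
Y − 0.74Y = 2010.06
0.26Y = 2010.06, so Y = 2010.06/0.26 = 7731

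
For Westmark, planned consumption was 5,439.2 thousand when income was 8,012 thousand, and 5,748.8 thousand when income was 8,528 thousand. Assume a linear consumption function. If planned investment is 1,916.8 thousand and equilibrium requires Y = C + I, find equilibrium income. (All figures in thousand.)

Y = 6372

MPC = (5748.8 − 5439.2)/(8528 − 8012) = 309.6/516 = 0.6
a = 5439.2 − 0.6(8012) = 632
Equilibrium: Y = 632 + 0.6Y + 1916.8
0.4Y = 2548.8, so Y = 2548.8/0.4 = 6372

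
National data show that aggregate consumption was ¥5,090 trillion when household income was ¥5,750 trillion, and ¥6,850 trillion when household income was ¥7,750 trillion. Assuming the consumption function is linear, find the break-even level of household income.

MPC = (6850 − 5090)/(7750 − 5750) = 1760/2000 = 0.88
a = 5090 − 0.88(5750) = 5090 − 5060 = 30
Break-even: Y = a/(1−MPC) = 30/0.12 = 250

Y = 250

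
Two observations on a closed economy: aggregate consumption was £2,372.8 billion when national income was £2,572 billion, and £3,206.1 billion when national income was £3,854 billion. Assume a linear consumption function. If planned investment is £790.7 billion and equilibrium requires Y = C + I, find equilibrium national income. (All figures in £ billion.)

MPC = (3206.1 − 2372.8)/(3854 − 2572) = 833.3/1282 = 0.65
a = 2372.8 − 0.65(2572) = 701
Equilibrium: Y = 701 + 0.65Y + 790.7
0.35Y = 1491.7, so Y = 1491.7/0.35 = 4262

Y = 4262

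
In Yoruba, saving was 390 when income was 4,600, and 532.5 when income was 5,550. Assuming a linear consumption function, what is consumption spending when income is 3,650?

MPS = ΔS/ΔY = (532.5 − 390)/(5550 − 4600) = 142.5/950 = 0.15
MPC = 1 − MPS = 0.85
Autonomous saving = 390 − 0.15(4600) = -300, so a = 300
C = 300 + 0.85(3650) = 300 + 3102.5 = 3402.5

C = 3402.5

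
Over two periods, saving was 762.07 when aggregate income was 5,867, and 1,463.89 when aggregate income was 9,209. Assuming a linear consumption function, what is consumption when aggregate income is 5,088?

C = 4489.52

MPS = ΔS/ΔY = (1463.89 − 762.07)/(9209 − 5867) = 701.82/3342 = 0.21
MPC = 1 − MPS = 0.79
Autonomous saving = 762.07 − 0.21(5867) = -470, so a = 470
C = 470 + 0.79(5088) = 470 + 4019.52 = 4489.52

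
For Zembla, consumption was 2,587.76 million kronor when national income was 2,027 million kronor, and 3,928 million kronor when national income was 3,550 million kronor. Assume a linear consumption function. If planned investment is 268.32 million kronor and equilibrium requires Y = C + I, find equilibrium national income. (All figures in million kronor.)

Y = 8936

MPC = (3928 − 2587.76)/(3550 − 2027) = 1340.24/1523 = 0.88
a = 2587.76 − 0.88(2027) = 804
Equilibrium: Y = 804 + 0.88Y + 268.32
0.12Y = 1072.32, so Y = 1072.32/0.12 = 8936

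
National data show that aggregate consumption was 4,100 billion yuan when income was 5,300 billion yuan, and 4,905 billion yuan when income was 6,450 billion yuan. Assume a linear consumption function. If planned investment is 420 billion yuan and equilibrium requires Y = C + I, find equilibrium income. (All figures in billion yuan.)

MPC = (4905 − 4100)/(6450 − 5300) = 805/1150 = 0.7
a = 4100 − 0.7(5300) = 390
Equilibrium: Y = 390 + 0.7Y + 420
0.3Y = 810, so Y = 810/0.3 = 2700

Y = 2700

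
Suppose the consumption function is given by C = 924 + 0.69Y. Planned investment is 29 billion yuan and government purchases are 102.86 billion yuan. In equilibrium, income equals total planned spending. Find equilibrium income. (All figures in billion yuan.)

Y = C + I + G = 924 + 0.69Y + 29 + 102.86
Y − 0.69Y = 1055.86
0.31Y = 1055.86, so Y = 1055.86/0.31 = 3406

Y = 3406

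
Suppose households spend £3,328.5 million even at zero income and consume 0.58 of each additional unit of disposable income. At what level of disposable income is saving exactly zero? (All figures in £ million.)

At break-even, C = Y: 3328.5 + 0.58Y = Y
0.42Y = 3328.5, so Y = 3328.5/0.42 = 7925

Y = 7925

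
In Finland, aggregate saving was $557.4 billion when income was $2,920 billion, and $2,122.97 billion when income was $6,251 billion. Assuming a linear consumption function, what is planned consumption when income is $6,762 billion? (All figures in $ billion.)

MPS = ΔS/ΔY = (2122.97 − 557.4)/(6251 − 2920) = 1565.57/3331 = 0.47
MPC = 1 − MPS = 0.53
Autonomous saving = 557.4 − 0.47(2920) = -815, so a = 815
C = 815 + 0.53(6762) = 815 + 3583.86 = 4398.86

C = 4398.86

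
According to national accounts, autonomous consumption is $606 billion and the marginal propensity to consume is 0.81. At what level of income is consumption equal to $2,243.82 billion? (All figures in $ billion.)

Y = 2022

606 + 0.81Y = 2243.82
0.81Y = 1637.82, so Y = 1637.82/0.81 = 2022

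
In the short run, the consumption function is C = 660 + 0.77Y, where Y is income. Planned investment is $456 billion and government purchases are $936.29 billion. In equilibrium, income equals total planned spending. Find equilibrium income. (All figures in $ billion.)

Y = C + I + G = 660 + 0.77Y + 456 + 936.29
Y − 0.77Y = 2052.29
0.23Y = 2052.29, so Y = 2052.29/0.23 = 8923

Y = 8923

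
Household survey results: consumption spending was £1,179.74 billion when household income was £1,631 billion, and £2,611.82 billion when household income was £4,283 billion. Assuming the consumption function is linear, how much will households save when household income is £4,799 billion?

MPC = (2611.82 − 1179.74)/(4283 − 1631) = 1432.08/2652 = 0.54
a = 1179.74 − 0.54(1631) = 1179.74 − 880.74 = 299
C = 299 + 0.54(4799) = 2890.46
S = 4799 − 2890.46 = 1908.54

S = 1908.54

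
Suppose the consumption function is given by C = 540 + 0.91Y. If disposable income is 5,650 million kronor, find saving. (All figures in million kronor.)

C = 540 + 0.91(5650) = 540 + 5141.5 = 5681.5
S = Y − C = 5650 − 5681.5 = -31.5

S = -31.5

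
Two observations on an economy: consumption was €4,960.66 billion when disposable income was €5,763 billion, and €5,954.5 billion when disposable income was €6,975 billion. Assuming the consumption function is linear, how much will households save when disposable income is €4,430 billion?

MPC = (5954.5 − 4960.66)/(6975 − 5763) = 993.84/1212 = 0.82
a = 4960.66 − 0.82(5763) = 4960.66 − 4725.66 = 235
C = 235 + 0.82(4430) = 3867.6
S = 4430 − 3867.6 = 562.4

S = 562.4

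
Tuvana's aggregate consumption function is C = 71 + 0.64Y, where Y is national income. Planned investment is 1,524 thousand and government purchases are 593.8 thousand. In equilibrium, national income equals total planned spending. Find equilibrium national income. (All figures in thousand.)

Y = 6080

Y = C + I + G = 71 + 0.64Y + 1524 + 593.8
Y − 0.64Y = 2188.8
0.36Y = 2188.8, so Y = 2188.8/0.36 = 6080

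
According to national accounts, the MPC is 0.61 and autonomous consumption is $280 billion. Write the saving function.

S = -280 + 0.39Y

S = Y − C = Y − (280 + 0.61Y) = -280 + (1 − 0.61)Y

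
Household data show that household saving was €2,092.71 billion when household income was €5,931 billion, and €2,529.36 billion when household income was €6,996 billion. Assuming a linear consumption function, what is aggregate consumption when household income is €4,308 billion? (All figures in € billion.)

C = 2880.72

MPS = ΔS/ΔY = (2529.36 − 2092.71)/(6996 − 5931) = 436.65/1065 = 0.41
MPC = 1 − MPS = 0.59
Autonomous saving = 2092.71 − 0.41(5931) = -339, so a = 339
C = 339 + 0.59(4308) = 339 + 2541.72 = 2880.72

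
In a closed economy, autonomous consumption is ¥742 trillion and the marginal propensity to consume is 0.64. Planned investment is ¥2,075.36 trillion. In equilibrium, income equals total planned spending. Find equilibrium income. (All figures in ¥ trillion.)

Y = C + I = 742 + 0.64Y + 2075.36
Y − 0.64Y = 2817.36
0.36Y = 2817.36, so Y = 2817.36/0.36 = 7826

Y = 7826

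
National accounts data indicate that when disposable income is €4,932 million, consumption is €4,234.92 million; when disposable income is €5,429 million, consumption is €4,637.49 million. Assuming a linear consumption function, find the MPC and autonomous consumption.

MPC = 0.81; a = 240

MPC = ΔC/ΔY = (4637.49 − 4234.92)/(5429 − 4932) = 402.57/497 = 0.81
a = C − MPC·Y = 4234.92 − 0.81(4932) = 4234.92 − 3994.92 = 240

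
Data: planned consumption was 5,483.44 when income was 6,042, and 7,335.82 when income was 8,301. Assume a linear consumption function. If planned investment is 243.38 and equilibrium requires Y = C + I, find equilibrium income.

Y = 4291

MPC = (7335.82 − 5483.44)/(8301 − 6042) = 1852.38/2259 = 0.82
a = 5483.44 − 0.82(6042) = 529
Equilibrium: Y = 529 + 0.82Y + 243.38
0.18Y = 772.38, so Y = 772.38/0.18 = 4291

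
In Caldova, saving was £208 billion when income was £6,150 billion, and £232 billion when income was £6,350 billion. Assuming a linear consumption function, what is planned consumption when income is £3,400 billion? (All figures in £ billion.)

C = 3522

MPS = ΔS/ΔY = (232 − 208)/(6350 − 6150) = 24/200 = 0.12
MPC = 1 − MPS = 0.88
Autonomous saving = 208 − 0.12(6150) = -530, so a = 530
C = 530 + 0.88(3400) = 530 + 2992 = 3522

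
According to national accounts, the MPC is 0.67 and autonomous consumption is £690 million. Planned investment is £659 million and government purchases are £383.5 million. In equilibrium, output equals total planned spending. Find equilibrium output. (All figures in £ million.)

Y = 5250

Y = C + I + G = 690 + 0.67Y + 659 + 383.5
Y − 0.67Y = 1732.5
0.33Y = 1732.5, so Y = 1732.5/0.33 = 5250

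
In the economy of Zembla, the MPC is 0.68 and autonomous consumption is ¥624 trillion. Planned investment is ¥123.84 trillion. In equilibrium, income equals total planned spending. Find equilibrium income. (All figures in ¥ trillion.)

Y = 2337

Y = C + I = 624 + 0.68Y + 123.84
Y − 0.68Y = 747.84
0.32Y = 747.84, so Y = 747.84/0.32 = 2337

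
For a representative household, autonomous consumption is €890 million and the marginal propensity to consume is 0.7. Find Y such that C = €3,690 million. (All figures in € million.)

890 + 0.7Y = 3690
0.7Y = 2800, so Y = 2800/0.7 = 4000

Y = 4000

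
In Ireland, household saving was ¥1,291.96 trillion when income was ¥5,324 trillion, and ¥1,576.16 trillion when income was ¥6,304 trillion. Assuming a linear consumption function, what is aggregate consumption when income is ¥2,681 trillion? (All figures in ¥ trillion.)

MPS = ΔS/ΔY = (1576.16 − 1291.96)/(6304 − 5324) = 284.2/980 = 0.29
MPC = 1 − MPS = 0.71
Autonomous saving = 1291.96 − 0.29(5324) = -252, so a = 252
C = 252 + 0.71(2681) = 252 + 1903.51 = 2155.51

C = 2155.51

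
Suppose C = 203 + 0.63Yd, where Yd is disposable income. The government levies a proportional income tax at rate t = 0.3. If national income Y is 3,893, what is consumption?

C = 1919.813

Yd = (1 − 0.3)(3893) = 0.7(3893) = 2725.1
C = 203 + 0.63(2725.1) = 203 + 1716.813 = 1919.813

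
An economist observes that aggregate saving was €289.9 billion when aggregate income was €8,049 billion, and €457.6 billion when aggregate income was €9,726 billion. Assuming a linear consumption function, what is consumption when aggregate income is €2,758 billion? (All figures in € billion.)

MPS = ΔS/ΔY = (457.6 − 289.9)/(9726 − 8049) = 167.7/1677 = 0.1
MPC = 1 − MPS = 0.9
Autonomous saving = 289.9 − 0.1(8049) = -515, so a = 515
C = 515 + 0.9(2758) = 515 + 2482.2 = 2997.2

C = 2997.2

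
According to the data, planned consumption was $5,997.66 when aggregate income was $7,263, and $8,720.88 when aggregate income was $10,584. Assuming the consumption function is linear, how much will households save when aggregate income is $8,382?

S = 1466.76

MPC = (8720.88 − 5997.66)/(10584 − 7263) = 2723.22/3321 = 0.82
a = 5997.66 − 0.82(7263) = 5997.66 − 5955.66 = 42
C = 42 + 0.82(8382) = 6915.24
S = 8382 − 6915.24 = 1466.76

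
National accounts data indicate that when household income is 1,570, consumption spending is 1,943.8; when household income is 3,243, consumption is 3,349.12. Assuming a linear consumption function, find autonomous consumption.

MPC = ΔC/ΔY = (3349.12 − 1943.8)/(3243 − 1570) = 1405.32/1673 = 0.84
a = C − MPC·Y = 1943.8 − 0.84(1570) = 1943.8 − 1318.8 = 625

a = 625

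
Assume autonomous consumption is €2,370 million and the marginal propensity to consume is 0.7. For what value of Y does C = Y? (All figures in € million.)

Y = 7900

At break-even, C = Y: 2370 + 0.7Y = Y
0.3Y = 2370, so Y = 2370/0.3 = 7900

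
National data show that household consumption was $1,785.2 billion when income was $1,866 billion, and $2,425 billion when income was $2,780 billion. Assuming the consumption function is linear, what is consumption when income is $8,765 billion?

C = 6614.5

MPC = (2425 − 1785.2)/(2780 − 1866) = 639.8/914 = 0.7
a = 1785.2 − 0.7(1866) = 1785.2 − 1306.2 = 479
C = 479 + 0.7(8765) = 479 + 6135.5 = 6614.5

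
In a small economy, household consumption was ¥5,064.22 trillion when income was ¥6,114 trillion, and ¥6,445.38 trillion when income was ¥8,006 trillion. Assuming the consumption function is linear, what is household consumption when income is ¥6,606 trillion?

MPC = (6445.38 − 5064.22)/(8006 − 6114) = 1381.16/1892 = 0.73
a = 5064.22 − 0.73(6114) = 5064.22 − 4463.22 = 601
C = 601 + 0.73(6606) = 601 + 4822.38 = 5423.38

C = 5423.38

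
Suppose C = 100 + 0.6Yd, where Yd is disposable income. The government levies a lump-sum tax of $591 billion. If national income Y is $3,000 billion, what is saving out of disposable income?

S = 863.6

Yd = Y − T = 3000 − 591 = 2409
C = 100 + 0.6(2409) = 100 + 1445.4 = 1545.4
S = Yd − C = 2409 − 1545.4 = 863.6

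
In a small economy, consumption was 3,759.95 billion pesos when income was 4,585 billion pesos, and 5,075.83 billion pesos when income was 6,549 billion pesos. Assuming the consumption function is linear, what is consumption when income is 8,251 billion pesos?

MPC = (5075.83 − 3759.95)/(6549 − 4585) = 1315.88/1964 = 0.67
a = 3759.95 − 0.67(4585) = 3759.95 − 3071.95 = 688
C = 688 + 0.67(8251) = 688 + 5528.17 = 6216.17

C = 6216.17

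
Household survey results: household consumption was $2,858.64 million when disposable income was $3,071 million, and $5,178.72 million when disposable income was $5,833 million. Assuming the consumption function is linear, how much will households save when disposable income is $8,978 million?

S = 1157.48

MPC = (5178.72 − 2858.64)/(5833 − 3071) = 2320.08/2762 = 0.84
a = 2858.64 − 0.84(3071) = 2858.64 − 2579.64 = 279
C = 279 + 0.84(8978) = 7820.52
S = 8978 − 7820.52 = 1157.48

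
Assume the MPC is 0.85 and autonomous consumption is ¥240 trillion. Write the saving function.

S = -240 + 0.15Y

S = Y − C = Y − (240 + 0.85Y) = -240 + (1 − 0.85)Y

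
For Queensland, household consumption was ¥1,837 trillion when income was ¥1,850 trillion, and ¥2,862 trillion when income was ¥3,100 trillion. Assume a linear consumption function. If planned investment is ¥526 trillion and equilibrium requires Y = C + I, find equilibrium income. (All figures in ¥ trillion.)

Y = 4700

MPC = (2862 − 1837)/(3100 − 1850) = 1025/1250 = 0.82
a = 1837 − 0.82(1850) = 320
Equilibrium: Y = 320 + 0.82Y + 526
0.18Y = 846, so Y = 846/0.18 = 4700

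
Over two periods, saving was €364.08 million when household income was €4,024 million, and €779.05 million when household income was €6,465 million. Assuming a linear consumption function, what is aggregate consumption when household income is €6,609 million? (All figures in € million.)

C = 5805.47

MPS = ΔS/ΔY = (779.05 − 364.08)/(6465 − 4024) = 414.97/2441 = 0.17
MPC = 1 − MPS = 0.83
Autonomous saving = 364.08 − 0.17(4024) = -320, so a = 320
C = 320 + 0.83(6609) = 320 + 5485.47 = 5805.47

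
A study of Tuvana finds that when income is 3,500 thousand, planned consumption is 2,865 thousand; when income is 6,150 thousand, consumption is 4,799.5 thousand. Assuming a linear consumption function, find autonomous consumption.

a = 310

MPC = ΔC/ΔY = (4799.5 − 2865)/(6150 − 3500) = 1934.5/2650 = 0.73
a = C − MPC·Y = 2865 − 0.73(3500) = 2865 − 2555 = 310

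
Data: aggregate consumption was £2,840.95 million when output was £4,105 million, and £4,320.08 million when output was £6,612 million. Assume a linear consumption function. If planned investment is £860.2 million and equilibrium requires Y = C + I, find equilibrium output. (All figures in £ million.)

Y = 3120

MPC = (4320.08 − 2840.95)/(6612 − 4105) = 1479.13/2507 = 0.59
a = 2840.95 − 0.59(4105) = 419
Equilibrium: Y = 419 + 0.59Y + 860.2
0.41Y = 1279.2, so Y = 1279.2/0.41 = 3120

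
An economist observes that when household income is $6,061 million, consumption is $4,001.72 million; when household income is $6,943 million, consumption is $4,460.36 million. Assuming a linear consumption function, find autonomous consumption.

a = 850

MPC = ΔC/ΔY = (4460.36 − 4001.72)/(6943 − 6061) = 458.64/882 = 0.52
a = C − MPC·Y = 4001.72 − 0.52(6061) = 4001.72 − 3151.72 = 850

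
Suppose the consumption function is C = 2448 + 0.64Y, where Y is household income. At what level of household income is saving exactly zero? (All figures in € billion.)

Y = 6800

At break-even, C = Y: 2448 + 0.64Y = Y
0.36Y = 2448, so Y = 2448/0.36 = 6800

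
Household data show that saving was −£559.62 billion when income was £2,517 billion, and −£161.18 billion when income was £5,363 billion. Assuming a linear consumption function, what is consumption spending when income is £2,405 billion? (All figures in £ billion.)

C = 2980.3

MPS = ΔS/ΔY = (-161.18 − (-559.62))/(5363 − 2517) = 398.44/2846 = 0.14
MPC = 1 − MPS = 0.86
Autonomous saving = -559.62 − 0.14(2517) = -912, so a = 912
C = 912 + 0.86(2405) = 912 + 2068.3 = 2980.3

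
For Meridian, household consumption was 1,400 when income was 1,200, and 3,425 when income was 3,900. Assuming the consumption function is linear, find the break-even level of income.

MPC = (3425 − 1400)/(3900 − 1200) = 2025/2700 = 0.75
a = 1400 − 0.75(1200) = 1400 − 900 = 500
Break-even: Y = a/(1−MPC) = 500/0.25 = 2000

Y = 2000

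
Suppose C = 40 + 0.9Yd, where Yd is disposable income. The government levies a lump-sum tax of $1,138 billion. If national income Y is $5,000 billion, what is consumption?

C = 3515.8

Yd = Y − T = 5000 − 1138 = 3862
C = 40 + 0.9(3862) = 40 + 3475.8 = 3515.8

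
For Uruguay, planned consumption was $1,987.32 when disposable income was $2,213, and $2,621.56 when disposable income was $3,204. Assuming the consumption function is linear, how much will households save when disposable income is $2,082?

MPC = (2621.56 − 1987.32)/(3204 − 2213) = 634.24/991 = 0.64
a = 1987.32 − 0.64(2213) = 1987.32 − 1416.32 = 571
C = 571 + 0.64(2082) = 1903.48
S = 2082 − 1903.48 = 178.52

S = 178.52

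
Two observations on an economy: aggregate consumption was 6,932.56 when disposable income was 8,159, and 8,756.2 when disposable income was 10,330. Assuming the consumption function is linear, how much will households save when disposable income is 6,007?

MPC = (8756.2 − 6932.56)/(10330 − 8159) = 1823.64/2171 = 0.84
a = 6932.56 − 0.84(8159) = 6932.56 − 6853.56 = 79
C = 79 + 0.84(6007) = 5124.88
S = 6007 − 5124.88 = 882.12

S = 882.12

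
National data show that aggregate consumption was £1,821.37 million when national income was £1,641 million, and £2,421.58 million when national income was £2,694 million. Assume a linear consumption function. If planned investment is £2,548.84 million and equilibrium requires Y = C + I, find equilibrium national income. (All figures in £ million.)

MPC = (2421.58 − 1821.37)/(2694 − 1641) = 600.21/1053 = 0.57
a = 1821.37 − 0.57(1641) = 886
Equilibrium: Y = 886 + 0.57Y + 2548.84
0.43Y = 3434.84, so Y = 3434.84/0.43 = 7988

Y = 7988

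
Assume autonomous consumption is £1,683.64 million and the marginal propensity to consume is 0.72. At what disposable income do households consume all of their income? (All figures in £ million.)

Y = 6013

At break-even, C = Y: 1683.64 + 0.72Y = Y
0.28Y = 1683.64, so Y = 1683.64/0.28 = 6013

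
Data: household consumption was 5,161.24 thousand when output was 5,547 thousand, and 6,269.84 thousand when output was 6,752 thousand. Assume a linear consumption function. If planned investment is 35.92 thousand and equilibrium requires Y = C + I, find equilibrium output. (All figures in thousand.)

MPC = (6269.84 − 5161.24)/(6752 − 5547) = 1108.6/1205 = 0.92
a = 5161.24 − 0.92(5547) = 58
Equilibrium: Y = 58 + 0.92Y + 35.92
0.08Y = 93.92, so Y = 93.92/0.08 = 1174

Y = 1174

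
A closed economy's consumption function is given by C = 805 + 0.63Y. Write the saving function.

S = -805 + 0.37Y

S = Y − C = Y − (805 + 0.63Y) = -805 + (1 − 0.63)Y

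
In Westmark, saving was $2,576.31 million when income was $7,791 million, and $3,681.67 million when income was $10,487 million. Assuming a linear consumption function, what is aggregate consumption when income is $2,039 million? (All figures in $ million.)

C = 1821.01

MPS = ΔS/ΔY = (3681.67 − 2576.31)/(10487 − 7791) = 1105.36/2696 = 0.41
MPC = 1 − MPS = 0.59
Autonomous saving = 2576.31 − 0.41(7791) = -618, so a = 618
C = 618 + 0.59(2039) = 618 + 1203.01 = 1821.01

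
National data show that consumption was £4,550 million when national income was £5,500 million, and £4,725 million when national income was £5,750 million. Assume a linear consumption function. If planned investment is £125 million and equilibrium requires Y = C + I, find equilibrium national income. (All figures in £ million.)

Y = 2750

MPC = (4725 − 4550)/(5750 − 5500) = 175/250 = 0.7
a = 4550 − 0.7(5500) = 700
Equilibrium: Y = 700 + 0.7Y + 125
0.3Y = 825, so Y = 825/0.3 = 2750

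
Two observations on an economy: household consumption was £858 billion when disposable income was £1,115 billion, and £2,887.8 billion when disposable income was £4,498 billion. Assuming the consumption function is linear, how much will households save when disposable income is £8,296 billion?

MPC = (2887.8 − 858)/(4498 − 1115) = 2029.8/3383 = 0.6
a = 858 − 0.6(1115) = 858 − 669 = 189
C = 189 + 0.6(8296) = 5166.6
S = 8296 − 5166.6 = 3129.4

S = 3129.4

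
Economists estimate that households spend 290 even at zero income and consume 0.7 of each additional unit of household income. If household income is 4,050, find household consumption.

C = 290 + 0.7(4050) = 290 + 2835 = 3125

C = 3125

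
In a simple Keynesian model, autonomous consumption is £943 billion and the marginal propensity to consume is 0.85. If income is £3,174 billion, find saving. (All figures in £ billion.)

S = -466.9

C = 943 + 0.85(3174) = 943 + 2697.9 = 3640.9
S = Y − C = 3174 − 3640.9 = -466.9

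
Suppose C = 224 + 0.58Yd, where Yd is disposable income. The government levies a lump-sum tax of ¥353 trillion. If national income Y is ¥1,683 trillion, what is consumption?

Yd = Y − T = 1683 − 353 = 1330
C = 224 + 0.58(1330) = 224 + 771.4 = 995.4

C = 995.4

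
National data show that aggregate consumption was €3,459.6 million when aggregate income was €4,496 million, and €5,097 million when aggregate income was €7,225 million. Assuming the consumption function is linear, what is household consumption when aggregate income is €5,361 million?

C = 3978.6

MPC = (5097 − 3459.6)/(7225 − 4496) = 1637.4/2729 = 0.6
a = 3459.6 − 0.6(4496) = 3459.6 − 2697.6 = 762
C = 762 + 0.6(5361) = 762 + 3216.6 = 3978.6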